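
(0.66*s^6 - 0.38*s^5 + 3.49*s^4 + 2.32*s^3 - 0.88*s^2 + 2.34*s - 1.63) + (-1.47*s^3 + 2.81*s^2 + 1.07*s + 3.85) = 0.66*s^6 - 0.38*s^5 + 3.49*s^4 + 0.85*s^3 + 1.93*s^2 + 3.41*s + 2.22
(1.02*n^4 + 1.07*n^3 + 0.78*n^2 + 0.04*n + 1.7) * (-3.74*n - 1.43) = -3.8148*n^5 - 5.4604*n^4 - 4.4473*n^3 - 1.265*n^2 - 6.4152*n - 2.431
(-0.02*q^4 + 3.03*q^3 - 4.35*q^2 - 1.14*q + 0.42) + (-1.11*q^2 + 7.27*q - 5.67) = -0.02*q^4 + 3.03*q^3 - 5.46*q^2 + 6.13*q - 5.25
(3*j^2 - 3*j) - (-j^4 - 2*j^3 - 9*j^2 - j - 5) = j^4 + 2*j^3 + 12*j^2 - 2*j + 5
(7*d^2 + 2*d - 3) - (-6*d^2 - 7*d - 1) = 13*d^2 + 9*d - 2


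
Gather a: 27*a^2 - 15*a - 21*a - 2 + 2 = 27*a^2 - 36*a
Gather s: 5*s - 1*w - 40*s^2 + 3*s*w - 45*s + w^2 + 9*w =-40*s^2 + s*(3*w - 40) + w^2 + 8*w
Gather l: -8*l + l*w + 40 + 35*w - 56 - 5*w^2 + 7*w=l*(w - 8) - 5*w^2 + 42*w - 16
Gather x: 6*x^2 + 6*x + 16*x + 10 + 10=6*x^2 + 22*x + 20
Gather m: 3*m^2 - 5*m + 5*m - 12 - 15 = 3*m^2 - 27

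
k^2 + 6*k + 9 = (k + 3)^2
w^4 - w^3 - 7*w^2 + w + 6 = (w - 3)*(w - 1)*(w + 1)*(w + 2)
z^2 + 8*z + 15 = (z + 3)*(z + 5)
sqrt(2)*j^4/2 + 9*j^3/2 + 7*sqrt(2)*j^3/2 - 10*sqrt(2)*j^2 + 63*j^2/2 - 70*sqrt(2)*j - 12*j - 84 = (j + 7)*(j - 2*sqrt(2))*(j + 6*sqrt(2))*(sqrt(2)*j/2 + 1/2)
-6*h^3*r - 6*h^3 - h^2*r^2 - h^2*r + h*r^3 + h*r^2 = (-3*h + r)*(2*h + r)*(h*r + h)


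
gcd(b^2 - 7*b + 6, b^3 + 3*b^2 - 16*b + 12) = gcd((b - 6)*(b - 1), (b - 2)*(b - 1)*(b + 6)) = b - 1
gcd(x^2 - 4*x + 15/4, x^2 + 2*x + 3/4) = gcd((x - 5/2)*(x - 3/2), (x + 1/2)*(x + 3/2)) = 1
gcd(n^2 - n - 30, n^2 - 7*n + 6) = n - 6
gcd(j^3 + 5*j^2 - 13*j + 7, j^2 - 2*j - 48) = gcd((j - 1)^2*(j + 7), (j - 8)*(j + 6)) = 1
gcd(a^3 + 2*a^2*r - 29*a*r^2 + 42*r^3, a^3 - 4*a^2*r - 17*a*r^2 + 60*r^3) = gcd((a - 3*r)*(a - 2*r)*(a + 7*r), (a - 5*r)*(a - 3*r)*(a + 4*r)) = -a + 3*r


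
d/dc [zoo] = 0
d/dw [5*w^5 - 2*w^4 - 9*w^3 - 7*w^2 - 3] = w*(25*w^3 - 8*w^2 - 27*w - 14)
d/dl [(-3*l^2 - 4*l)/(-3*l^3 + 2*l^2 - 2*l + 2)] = (-9*l^4 - 24*l^3 + 14*l^2 - 12*l - 8)/(9*l^6 - 12*l^5 + 16*l^4 - 20*l^3 + 12*l^2 - 8*l + 4)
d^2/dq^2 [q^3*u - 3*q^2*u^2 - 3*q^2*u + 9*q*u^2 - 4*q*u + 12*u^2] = 6*u*(q - u - 1)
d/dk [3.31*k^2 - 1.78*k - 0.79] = 6.62*k - 1.78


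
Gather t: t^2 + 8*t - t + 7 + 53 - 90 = t^2 + 7*t - 30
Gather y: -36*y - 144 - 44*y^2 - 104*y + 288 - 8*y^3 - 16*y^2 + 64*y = -8*y^3 - 60*y^2 - 76*y + 144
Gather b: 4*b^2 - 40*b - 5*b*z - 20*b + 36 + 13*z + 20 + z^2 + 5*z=4*b^2 + b*(-5*z - 60) + z^2 + 18*z + 56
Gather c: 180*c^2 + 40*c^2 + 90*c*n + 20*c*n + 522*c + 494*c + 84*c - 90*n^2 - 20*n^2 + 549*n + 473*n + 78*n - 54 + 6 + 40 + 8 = 220*c^2 + c*(110*n + 1100) - 110*n^2 + 1100*n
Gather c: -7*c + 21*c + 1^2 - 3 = 14*c - 2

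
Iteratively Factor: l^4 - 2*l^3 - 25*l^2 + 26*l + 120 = (l - 5)*(l^3 + 3*l^2 - 10*l - 24) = (l - 5)*(l + 2)*(l^2 + l - 12) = (l - 5)*(l - 3)*(l + 2)*(l + 4)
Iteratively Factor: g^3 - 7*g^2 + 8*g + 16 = (g - 4)*(g^2 - 3*g - 4) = (g - 4)*(g + 1)*(g - 4)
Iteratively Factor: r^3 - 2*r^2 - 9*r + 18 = (r - 2)*(r^2 - 9) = (r - 3)*(r - 2)*(r + 3)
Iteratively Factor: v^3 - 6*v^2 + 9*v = (v)*(v^2 - 6*v + 9) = v*(v - 3)*(v - 3)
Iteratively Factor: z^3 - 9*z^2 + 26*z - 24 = (z - 3)*(z^2 - 6*z + 8) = (z - 4)*(z - 3)*(z - 2)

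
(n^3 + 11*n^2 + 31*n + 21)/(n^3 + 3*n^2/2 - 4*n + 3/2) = 2*(n^2 + 8*n + 7)/(2*n^2 - 3*n + 1)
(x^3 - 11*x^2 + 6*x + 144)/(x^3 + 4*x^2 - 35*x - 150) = (x^2 - 5*x - 24)/(x^2 + 10*x + 25)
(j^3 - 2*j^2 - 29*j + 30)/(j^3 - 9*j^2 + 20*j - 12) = (j + 5)/(j - 2)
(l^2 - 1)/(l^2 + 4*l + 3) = (l - 1)/(l + 3)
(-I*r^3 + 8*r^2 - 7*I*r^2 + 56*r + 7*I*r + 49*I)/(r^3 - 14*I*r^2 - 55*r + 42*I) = (-I*r^3 + r^2*(8 - 7*I) + 7*r*(8 + I) + 49*I)/(r^3 - 14*I*r^2 - 55*r + 42*I)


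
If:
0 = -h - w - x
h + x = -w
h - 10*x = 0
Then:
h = 10*x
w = -11*x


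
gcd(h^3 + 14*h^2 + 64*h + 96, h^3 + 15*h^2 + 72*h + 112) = h^2 + 8*h + 16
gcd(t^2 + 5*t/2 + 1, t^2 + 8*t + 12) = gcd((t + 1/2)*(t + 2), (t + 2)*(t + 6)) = t + 2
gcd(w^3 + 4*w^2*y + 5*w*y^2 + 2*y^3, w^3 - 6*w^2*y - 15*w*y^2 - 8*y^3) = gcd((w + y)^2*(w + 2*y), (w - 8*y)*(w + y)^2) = w^2 + 2*w*y + y^2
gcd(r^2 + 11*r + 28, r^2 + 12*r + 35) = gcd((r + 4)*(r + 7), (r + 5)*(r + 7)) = r + 7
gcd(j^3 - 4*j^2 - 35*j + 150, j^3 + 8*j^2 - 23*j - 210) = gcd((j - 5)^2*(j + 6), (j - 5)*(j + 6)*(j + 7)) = j^2 + j - 30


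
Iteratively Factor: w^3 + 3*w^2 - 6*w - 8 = (w - 2)*(w^2 + 5*w + 4) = (w - 2)*(w + 4)*(w + 1)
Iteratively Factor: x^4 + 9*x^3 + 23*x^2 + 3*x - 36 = (x + 3)*(x^3 + 6*x^2 + 5*x - 12) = (x - 1)*(x + 3)*(x^2 + 7*x + 12) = (x - 1)*(x + 3)^2*(x + 4)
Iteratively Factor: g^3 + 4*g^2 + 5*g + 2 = (g + 2)*(g^2 + 2*g + 1) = (g + 1)*(g + 2)*(g + 1)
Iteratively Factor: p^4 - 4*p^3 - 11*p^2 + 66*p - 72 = (p + 4)*(p^3 - 8*p^2 + 21*p - 18) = (p - 3)*(p + 4)*(p^2 - 5*p + 6) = (p - 3)*(p - 2)*(p + 4)*(p - 3)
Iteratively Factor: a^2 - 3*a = (a)*(a - 3)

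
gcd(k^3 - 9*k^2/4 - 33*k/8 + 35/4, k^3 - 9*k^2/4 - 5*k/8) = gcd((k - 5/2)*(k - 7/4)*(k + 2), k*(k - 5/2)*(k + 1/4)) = k - 5/2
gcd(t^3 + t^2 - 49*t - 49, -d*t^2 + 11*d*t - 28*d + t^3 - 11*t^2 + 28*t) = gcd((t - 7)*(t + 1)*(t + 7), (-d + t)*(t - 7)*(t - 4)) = t - 7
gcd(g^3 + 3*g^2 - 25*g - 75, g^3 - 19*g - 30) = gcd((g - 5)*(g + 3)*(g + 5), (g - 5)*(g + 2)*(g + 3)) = g^2 - 2*g - 15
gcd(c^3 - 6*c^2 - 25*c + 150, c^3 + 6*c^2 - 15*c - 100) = c + 5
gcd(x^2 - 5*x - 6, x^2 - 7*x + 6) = x - 6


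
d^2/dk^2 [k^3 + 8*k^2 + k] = 6*k + 16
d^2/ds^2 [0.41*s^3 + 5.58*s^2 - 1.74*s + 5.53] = 2.46*s + 11.16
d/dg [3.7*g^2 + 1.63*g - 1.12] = 7.4*g + 1.63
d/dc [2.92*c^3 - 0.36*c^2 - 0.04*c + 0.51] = 8.76*c^2 - 0.72*c - 0.04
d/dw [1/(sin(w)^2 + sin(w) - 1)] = -(2*sin(w) + 1)*cos(w)/(sin(w) - cos(w)^2)^2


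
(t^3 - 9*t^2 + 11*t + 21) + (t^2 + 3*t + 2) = t^3 - 8*t^2 + 14*t + 23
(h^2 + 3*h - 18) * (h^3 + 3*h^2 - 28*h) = h^5 + 6*h^4 - 37*h^3 - 138*h^2 + 504*h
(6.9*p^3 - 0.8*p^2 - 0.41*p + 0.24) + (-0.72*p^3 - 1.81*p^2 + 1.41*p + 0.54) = 6.18*p^3 - 2.61*p^2 + 1.0*p + 0.78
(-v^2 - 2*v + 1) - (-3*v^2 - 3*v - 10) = 2*v^2 + v + 11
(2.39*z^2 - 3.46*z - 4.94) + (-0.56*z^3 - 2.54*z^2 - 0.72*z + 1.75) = -0.56*z^3 - 0.15*z^2 - 4.18*z - 3.19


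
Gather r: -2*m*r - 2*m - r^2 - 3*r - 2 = -2*m - r^2 + r*(-2*m - 3) - 2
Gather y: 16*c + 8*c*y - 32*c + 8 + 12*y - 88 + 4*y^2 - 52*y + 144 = -16*c + 4*y^2 + y*(8*c - 40) + 64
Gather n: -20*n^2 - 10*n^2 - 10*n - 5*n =-30*n^2 - 15*n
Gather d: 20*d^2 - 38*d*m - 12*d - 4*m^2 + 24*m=20*d^2 + d*(-38*m - 12) - 4*m^2 + 24*m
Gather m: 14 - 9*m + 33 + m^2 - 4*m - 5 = m^2 - 13*m + 42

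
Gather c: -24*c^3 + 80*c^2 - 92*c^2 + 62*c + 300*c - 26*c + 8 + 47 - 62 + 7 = -24*c^3 - 12*c^2 + 336*c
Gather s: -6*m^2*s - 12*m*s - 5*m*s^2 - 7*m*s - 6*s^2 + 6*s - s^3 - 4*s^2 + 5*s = -s^3 + s^2*(-5*m - 10) + s*(-6*m^2 - 19*m + 11)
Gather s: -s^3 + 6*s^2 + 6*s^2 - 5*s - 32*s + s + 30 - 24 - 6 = -s^3 + 12*s^2 - 36*s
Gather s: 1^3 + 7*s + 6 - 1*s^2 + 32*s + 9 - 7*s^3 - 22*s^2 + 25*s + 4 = -7*s^3 - 23*s^2 + 64*s + 20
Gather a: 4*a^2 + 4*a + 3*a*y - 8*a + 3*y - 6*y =4*a^2 + a*(3*y - 4) - 3*y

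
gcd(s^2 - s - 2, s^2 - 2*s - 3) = s + 1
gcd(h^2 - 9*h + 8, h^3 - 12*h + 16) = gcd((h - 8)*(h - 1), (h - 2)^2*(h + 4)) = 1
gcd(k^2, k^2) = k^2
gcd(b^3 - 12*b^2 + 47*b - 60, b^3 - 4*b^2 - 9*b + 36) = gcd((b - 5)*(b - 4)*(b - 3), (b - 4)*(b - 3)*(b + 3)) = b^2 - 7*b + 12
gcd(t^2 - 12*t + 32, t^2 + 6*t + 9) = 1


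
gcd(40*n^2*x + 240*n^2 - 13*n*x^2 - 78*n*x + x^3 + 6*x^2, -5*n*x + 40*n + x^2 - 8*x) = -5*n + x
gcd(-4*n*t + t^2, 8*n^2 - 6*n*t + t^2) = -4*n + t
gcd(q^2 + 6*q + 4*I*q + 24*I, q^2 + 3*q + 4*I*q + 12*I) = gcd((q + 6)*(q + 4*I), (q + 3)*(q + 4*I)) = q + 4*I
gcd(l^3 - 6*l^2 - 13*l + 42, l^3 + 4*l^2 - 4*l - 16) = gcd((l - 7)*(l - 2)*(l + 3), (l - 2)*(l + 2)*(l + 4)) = l - 2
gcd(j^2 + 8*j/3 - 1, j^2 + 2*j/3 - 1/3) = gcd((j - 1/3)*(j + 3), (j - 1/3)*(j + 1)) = j - 1/3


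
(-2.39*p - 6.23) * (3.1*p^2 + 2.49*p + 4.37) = -7.409*p^3 - 25.2641*p^2 - 25.957*p - 27.2251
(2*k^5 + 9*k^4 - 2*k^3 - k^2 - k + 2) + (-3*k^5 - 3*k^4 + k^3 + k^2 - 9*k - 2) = -k^5 + 6*k^4 - k^3 - 10*k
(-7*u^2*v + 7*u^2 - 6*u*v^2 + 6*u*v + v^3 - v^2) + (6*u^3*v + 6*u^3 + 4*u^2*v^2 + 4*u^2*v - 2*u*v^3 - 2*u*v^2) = 6*u^3*v + 6*u^3 + 4*u^2*v^2 - 3*u^2*v + 7*u^2 - 2*u*v^3 - 8*u*v^2 + 6*u*v + v^3 - v^2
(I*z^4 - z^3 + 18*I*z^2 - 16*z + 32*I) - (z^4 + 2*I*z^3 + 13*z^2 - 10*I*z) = -z^4 + I*z^4 - z^3 - 2*I*z^3 - 13*z^2 + 18*I*z^2 - 16*z + 10*I*z + 32*I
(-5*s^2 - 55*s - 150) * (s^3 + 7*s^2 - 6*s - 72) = -5*s^5 - 90*s^4 - 505*s^3 - 360*s^2 + 4860*s + 10800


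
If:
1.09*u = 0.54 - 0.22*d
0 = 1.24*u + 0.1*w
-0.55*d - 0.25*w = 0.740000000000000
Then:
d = 0.68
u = 0.36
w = -4.45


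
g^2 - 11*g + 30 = (g - 6)*(g - 5)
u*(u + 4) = u^2 + 4*u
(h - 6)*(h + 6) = h^2 - 36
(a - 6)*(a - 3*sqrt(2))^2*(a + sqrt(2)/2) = a^4 - 11*sqrt(2)*a^3/2 - 6*a^3 + 12*a^2 + 33*sqrt(2)*a^2 - 72*a + 9*sqrt(2)*a - 54*sqrt(2)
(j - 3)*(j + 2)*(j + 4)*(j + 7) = j^4 + 10*j^3 + 11*j^2 - 94*j - 168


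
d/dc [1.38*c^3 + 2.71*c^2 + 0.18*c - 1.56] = 4.14*c^2 + 5.42*c + 0.18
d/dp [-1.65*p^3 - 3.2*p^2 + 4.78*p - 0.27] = -4.95*p^2 - 6.4*p + 4.78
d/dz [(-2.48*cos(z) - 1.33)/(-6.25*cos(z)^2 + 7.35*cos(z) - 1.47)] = (15.5*cos(z)^2 + 16.625*cos(z) - 13.4211)*sin(z)/(39.0625*cos(z)^4 - 91.875*cos(z)^3 + 72.3975*cos(z)^2 - 21.609*cos(z) + 2.1609)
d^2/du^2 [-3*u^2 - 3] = -6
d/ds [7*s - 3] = 7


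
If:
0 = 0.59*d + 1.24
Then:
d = -2.10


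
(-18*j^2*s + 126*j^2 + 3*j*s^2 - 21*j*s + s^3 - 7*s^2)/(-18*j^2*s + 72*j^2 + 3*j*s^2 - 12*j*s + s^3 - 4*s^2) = (s - 7)/(s - 4)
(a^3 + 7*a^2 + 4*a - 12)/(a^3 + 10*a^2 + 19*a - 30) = (a + 2)/(a + 5)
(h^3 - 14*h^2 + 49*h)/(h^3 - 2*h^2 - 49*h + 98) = h*(h - 7)/(h^2 + 5*h - 14)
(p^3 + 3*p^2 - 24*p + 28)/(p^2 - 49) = (p^2 - 4*p + 4)/(p - 7)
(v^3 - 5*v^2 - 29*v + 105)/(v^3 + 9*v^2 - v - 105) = (v - 7)/(v + 7)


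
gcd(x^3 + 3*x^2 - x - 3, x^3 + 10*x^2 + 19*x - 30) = x - 1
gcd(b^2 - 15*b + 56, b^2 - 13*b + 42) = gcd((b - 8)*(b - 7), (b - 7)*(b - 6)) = b - 7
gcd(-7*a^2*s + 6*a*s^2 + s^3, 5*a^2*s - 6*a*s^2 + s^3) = -a*s + s^2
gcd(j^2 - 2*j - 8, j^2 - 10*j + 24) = j - 4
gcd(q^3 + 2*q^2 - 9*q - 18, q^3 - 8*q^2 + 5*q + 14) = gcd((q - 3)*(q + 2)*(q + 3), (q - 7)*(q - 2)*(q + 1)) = 1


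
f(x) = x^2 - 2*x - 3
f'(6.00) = 10.00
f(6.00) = 21.00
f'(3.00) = 4.00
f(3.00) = 0.00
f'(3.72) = 5.44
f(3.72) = 3.40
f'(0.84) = -0.32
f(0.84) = -3.97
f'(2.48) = 2.96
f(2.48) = -1.81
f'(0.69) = -0.62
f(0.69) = -3.90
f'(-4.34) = -10.68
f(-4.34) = 24.52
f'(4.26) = 6.52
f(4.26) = 6.63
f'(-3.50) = -9.00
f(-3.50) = 16.25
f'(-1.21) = -4.42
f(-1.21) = 0.88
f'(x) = 2*x - 2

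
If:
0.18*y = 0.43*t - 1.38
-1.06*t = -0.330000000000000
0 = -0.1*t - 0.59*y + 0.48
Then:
No Solution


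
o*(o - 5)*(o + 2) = o^3 - 3*o^2 - 10*o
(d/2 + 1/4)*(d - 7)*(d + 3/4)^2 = d^4/2 - 5*d^3/2 - 203*d^2/32 - 285*d/64 - 63/64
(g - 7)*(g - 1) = g^2 - 8*g + 7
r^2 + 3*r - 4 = (r - 1)*(r + 4)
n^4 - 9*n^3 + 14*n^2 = n^2*(n - 7)*(n - 2)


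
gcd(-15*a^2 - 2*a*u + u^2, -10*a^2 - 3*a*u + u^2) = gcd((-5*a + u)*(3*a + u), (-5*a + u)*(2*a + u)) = -5*a + u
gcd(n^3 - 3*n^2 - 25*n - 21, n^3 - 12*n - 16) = 1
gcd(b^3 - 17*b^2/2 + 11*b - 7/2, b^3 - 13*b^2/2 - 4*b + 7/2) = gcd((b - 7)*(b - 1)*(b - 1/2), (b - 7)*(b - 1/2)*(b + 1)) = b^2 - 15*b/2 + 7/2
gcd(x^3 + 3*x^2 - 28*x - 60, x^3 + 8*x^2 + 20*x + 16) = x + 2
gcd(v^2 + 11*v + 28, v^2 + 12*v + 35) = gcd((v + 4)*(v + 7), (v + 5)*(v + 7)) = v + 7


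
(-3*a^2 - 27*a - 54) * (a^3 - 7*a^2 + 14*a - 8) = -3*a^5 - 6*a^4 + 93*a^3 + 24*a^2 - 540*a + 432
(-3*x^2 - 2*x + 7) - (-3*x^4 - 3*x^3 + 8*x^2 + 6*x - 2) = 3*x^4 + 3*x^3 - 11*x^2 - 8*x + 9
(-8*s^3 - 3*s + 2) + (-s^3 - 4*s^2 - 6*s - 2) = -9*s^3 - 4*s^2 - 9*s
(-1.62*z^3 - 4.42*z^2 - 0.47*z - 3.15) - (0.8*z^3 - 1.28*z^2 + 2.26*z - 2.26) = -2.42*z^3 - 3.14*z^2 - 2.73*z - 0.89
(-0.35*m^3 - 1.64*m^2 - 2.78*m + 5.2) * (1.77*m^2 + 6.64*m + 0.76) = -0.6195*m^5 - 5.2268*m^4 - 16.0762*m^3 - 10.5016*m^2 + 32.4152*m + 3.952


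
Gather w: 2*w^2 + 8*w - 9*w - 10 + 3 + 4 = 2*w^2 - w - 3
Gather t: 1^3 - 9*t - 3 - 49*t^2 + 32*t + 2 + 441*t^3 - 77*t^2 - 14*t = 441*t^3 - 126*t^2 + 9*t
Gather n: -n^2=-n^2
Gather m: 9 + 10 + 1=20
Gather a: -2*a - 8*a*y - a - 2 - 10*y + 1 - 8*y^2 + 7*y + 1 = a*(-8*y - 3) - 8*y^2 - 3*y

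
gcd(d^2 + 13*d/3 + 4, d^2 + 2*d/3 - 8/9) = d + 4/3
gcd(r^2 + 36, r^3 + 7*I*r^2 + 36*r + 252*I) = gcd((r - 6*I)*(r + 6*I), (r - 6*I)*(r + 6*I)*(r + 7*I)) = r^2 + 36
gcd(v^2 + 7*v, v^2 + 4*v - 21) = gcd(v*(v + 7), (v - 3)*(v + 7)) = v + 7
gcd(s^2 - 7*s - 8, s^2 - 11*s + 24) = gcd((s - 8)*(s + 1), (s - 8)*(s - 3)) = s - 8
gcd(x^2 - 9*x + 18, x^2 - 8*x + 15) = x - 3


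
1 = 1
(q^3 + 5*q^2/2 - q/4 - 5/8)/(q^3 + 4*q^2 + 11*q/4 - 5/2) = (q + 1/2)/(q + 2)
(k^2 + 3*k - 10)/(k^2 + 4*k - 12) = (k + 5)/(k + 6)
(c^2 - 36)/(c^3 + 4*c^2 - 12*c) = (c - 6)/(c*(c - 2))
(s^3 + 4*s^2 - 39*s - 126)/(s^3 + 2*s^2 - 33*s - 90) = (s + 7)/(s + 5)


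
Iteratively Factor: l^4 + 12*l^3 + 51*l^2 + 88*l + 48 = (l + 1)*(l^3 + 11*l^2 + 40*l + 48) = (l + 1)*(l + 4)*(l^2 + 7*l + 12) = (l + 1)*(l + 4)^2*(l + 3)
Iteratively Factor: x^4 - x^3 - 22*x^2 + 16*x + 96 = (x + 4)*(x^3 - 5*x^2 - 2*x + 24) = (x - 3)*(x + 4)*(x^2 - 2*x - 8) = (x - 4)*(x - 3)*(x + 4)*(x + 2)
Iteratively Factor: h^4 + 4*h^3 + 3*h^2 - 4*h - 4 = (h + 2)*(h^3 + 2*h^2 - h - 2) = (h - 1)*(h + 2)*(h^2 + 3*h + 2) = (h - 1)*(h + 1)*(h + 2)*(h + 2)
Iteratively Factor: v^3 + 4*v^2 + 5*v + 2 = (v + 1)*(v^2 + 3*v + 2) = (v + 1)*(v + 2)*(v + 1)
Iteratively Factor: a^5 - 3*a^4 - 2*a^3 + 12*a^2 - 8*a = (a - 1)*(a^4 - 2*a^3 - 4*a^2 + 8*a) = (a - 2)*(a - 1)*(a^3 - 4*a) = (a - 2)*(a - 1)*(a + 2)*(a^2 - 2*a) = a*(a - 2)*(a - 1)*(a + 2)*(a - 2)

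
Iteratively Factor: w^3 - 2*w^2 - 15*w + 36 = (w + 4)*(w^2 - 6*w + 9) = (w - 3)*(w + 4)*(w - 3)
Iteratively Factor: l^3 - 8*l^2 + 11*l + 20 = (l + 1)*(l^2 - 9*l + 20) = (l - 5)*(l + 1)*(l - 4)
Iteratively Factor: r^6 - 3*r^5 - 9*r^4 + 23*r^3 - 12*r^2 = (r - 1)*(r^5 - 2*r^4 - 11*r^3 + 12*r^2) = r*(r - 1)*(r^4 - 2*r^3 - 11*r^2 + 12*r) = r*(r - 1)^2*(r^3 - r^2 - 12*r) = r^2*(r - 1)^2*(r^2 - r - 12) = r^2*(r - 1)^2*(r + 3)*(r - 4)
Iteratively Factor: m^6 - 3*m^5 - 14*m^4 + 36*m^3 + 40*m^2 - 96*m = (m)*(m^5 - 3*m^4 - 14*m^3 + 36*m^2 + 40*m - 96) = m*(m - 2)*(m^4 - m^3 - 16*m^2 + 4*m + 48) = m*(m - 2)*(m + 2)*(m^3 - 3*m^2 - 10*m + 24) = m*(m - 4)*(m - 2)*(m + 2)*(m^2 + m - 6) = m*(m - 4)*(m - 2)*(m + 2)*(m + 3)*(m - 2)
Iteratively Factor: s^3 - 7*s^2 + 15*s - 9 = (s - 3)*(s^2 - 4*s + 3) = (s - 3)^2*(s - 1)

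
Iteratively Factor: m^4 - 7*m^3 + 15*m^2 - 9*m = (m - 1)*(m^3 - 6*m^2 + 9*m) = m*(m - 1)*(m^2 - 6*m + 9) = m*(m - 3)*(m - 1)*(m - 3)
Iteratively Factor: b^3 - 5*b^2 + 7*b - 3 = (b - 1)*(b^2 - 4*b + 3) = (b - 3)*(b - 1)*(b - 1)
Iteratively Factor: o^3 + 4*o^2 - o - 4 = (o + 1)*(o^2 + 3*o - 4) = (o - 1)*(o + 1)*(o + 4)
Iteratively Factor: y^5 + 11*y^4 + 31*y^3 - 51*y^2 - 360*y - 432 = (y + 3)*(y^4 + 8*y^3 + 7*y^2 - 72*y - 144) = (y - 3)*(y + 3)*(y^3 + 11*y^2 + 40*y + 48) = (y - 3)*(y + 3)^2*(y^2 + 8*y + 16) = (y - 3)*(y + 3)^2*(y + 4)*(y + 4)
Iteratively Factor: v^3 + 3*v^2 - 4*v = (v)*(v^2 + 3*v - 4) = v*(v - 1)*(v + 4)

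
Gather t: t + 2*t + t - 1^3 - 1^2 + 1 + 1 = 4*t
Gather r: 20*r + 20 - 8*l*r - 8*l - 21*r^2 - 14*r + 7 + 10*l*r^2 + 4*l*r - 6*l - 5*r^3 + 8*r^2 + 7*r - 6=-14*l - 5*r^3 + r^2*(10*l - 13) + r*(13 - 4*l) + 21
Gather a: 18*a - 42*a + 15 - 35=-24*a - 20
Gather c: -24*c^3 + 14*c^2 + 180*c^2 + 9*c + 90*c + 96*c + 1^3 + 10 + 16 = -24*c^3 + 194*c^2 + 195*c + 27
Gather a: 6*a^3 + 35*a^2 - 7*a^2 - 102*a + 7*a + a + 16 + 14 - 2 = 6*a^3 + 28*a^2 - 94*a + 28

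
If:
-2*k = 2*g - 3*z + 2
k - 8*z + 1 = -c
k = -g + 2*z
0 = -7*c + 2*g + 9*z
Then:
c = 8/5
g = 73/5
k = -93/5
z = -2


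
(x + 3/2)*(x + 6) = x^2 + 15*x/2 + 9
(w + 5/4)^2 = w^2 + 5*w/2 + 25/16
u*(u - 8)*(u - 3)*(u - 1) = u^4 - 12*u^3 + 35*u^2 - 24*u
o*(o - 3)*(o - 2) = o^3 - 5*o^2 + 6*o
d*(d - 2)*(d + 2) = d^3 - 4*d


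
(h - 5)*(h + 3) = h^2 - 2*h - 15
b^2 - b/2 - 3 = (b - 2)*(b + 3/2)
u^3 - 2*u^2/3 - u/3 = u*(u - 1)*(u + 1/3)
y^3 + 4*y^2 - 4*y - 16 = (y - 2)*(y + 2)*(y + 4)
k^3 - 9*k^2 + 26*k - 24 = (k - 4)*(k - 3)*(k - 2)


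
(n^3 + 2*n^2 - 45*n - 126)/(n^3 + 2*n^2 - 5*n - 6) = (n^2 - n - 42)/(n^2 - n - 2)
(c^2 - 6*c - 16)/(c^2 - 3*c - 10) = (c - 8)/(c - 5)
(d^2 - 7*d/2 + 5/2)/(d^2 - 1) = (d - 5/2)/(d + 1)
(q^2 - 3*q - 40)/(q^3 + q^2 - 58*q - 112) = (q + 5)/(q^2 + 9*q + 14)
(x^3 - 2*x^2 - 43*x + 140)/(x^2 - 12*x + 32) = (x^2 + 2*x - 35)/(x - 8)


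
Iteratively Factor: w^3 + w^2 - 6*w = (w - 2)*(w^2 + 3*w) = w*(w - 2)*(w + 3)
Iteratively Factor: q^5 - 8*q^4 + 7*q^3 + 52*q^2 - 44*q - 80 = (q + 2)*(q^4 - 10*q^3 + 27*q^2 - 2*q - 40) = (q + 1)*(q + 2)*(q^3 - 11*q^2 + 38*q - 40) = (q - 4)*(q + 1)*(q + 2)*(q^2 - 7*q + 10) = (q - 4)*(q - 2)*(q + 1)*(q + 2)*(q - 5)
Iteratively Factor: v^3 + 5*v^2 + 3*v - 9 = (v + 3)*(v^2 + 2*v - 3) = (v - 1)*(v + 3)*(v + 3)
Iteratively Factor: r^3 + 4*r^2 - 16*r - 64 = (r + 4)*(r^2 - 16) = (r + 4)^2*(r - 4)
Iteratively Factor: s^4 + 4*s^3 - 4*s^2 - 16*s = (s)*(s^3 + 4*s^2 - 4*s - 16) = s*(s + 4)*(s^2 - 4) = s*(s + 2)*(s + 4)*(s - 2)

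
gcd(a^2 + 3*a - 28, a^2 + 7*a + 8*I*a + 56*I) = a + 7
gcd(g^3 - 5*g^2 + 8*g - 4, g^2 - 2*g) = g - 2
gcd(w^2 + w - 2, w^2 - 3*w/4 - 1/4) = w - 1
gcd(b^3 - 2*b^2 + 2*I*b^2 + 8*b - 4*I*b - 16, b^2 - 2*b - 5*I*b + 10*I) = b - 2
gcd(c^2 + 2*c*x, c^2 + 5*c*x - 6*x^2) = 1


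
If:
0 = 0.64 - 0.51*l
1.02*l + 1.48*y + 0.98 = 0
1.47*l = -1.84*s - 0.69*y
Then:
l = 1.25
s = -0.43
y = -1.53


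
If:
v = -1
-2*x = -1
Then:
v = -1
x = 1/2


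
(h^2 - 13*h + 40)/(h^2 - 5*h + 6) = (h^2 - 13*h + 40)/(h^2 - 5*h + 6)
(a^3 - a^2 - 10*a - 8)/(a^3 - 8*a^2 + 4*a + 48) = (a + 1)/(a - 6)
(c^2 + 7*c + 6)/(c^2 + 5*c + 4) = (c + 6)/(c + 4)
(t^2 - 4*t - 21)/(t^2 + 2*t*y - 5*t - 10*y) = (t^2 - 4*t - 21)/(t^2 + 2*t*y - 5*t - 10*y)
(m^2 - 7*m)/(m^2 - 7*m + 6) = m*(m - 7)/(m^2 - 7*m + 6)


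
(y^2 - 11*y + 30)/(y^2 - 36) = (y - 5)/(y + 6)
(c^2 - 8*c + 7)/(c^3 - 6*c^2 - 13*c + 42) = (c - 1)/(c^2 + c - 6)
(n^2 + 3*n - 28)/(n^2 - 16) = (n + 7)/(n + 4)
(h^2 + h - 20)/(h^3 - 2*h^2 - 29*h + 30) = (h - 4)/(h^2 - 7*h + 6)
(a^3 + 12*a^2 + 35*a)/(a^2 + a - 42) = a*(a + 5)/(a - 6)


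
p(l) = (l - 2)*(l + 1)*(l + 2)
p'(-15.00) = 641.00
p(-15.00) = -3094.00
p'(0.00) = -4.00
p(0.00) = -4.00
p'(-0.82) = -3.62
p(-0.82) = -0.60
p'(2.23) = 15.38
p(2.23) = 3.14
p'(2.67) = 22.73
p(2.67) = 11.48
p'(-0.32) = -4.33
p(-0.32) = -2.65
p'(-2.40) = 8.48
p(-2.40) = -2.46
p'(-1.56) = 0.18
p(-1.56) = 0.88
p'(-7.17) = 135.89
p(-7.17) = -292.51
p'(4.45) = 64.31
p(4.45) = 86.12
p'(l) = (l - 2)*(l + 1) + (l - 2)*(l + 2) + (l + 1)*(l + 2) = 3*l^2 + 2*l - 4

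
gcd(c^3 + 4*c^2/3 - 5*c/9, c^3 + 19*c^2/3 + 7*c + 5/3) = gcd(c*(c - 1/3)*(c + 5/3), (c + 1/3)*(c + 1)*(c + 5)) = 1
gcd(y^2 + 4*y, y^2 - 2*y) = y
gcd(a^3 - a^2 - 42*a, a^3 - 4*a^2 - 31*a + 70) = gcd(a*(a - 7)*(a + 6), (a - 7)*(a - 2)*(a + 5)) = a - 7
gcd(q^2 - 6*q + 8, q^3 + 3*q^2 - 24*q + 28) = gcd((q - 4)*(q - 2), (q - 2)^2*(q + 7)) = q - 2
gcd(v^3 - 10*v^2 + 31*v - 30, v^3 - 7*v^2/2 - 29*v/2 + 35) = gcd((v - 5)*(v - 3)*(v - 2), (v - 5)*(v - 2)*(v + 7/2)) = v^2 - 7*v + 10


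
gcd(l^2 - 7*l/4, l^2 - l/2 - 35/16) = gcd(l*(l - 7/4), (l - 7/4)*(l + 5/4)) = l - 7/4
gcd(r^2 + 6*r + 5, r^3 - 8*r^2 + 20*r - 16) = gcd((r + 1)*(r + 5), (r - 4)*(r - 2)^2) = 1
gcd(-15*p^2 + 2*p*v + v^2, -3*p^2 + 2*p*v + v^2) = 1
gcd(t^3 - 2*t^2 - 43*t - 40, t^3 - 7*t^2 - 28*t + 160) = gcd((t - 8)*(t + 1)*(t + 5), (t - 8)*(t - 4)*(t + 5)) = t^2 - 3*t - 40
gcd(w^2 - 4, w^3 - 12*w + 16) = w - 2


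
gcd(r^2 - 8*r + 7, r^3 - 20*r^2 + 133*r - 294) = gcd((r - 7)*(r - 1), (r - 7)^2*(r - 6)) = r - 7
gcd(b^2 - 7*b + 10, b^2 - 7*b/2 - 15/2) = b - 5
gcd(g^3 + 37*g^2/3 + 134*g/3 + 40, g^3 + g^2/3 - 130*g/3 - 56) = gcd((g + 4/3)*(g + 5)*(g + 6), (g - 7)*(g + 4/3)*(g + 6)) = g^2 + 22*g/3 + 8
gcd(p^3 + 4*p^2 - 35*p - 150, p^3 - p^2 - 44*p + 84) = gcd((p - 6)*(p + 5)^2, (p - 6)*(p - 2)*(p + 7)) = p - 6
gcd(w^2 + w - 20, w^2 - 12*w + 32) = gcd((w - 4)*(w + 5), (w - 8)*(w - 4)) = w - 4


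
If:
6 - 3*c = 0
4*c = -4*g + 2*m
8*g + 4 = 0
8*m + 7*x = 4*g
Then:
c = 2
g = -1/2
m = 3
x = -26/7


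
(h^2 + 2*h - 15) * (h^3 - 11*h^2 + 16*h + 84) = h^5 - 9*h^4 - 21*h^3 + 281*h^2 - 72*h - 1260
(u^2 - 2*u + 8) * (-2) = -2*u^2 + 4*u - 16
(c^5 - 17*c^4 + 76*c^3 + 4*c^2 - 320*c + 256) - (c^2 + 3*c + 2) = c^5 - 17*c^4 + 76*c^3 + 3*c^2 - 323*c + 254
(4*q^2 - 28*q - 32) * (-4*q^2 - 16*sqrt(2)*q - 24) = -16*q^4 - 64*sqrt(2)*q^3 + 112*q^3 + 32*q^2 + 448*sqrt(2)*q^2 + 672*q + 512*sqrt(2)*q + 768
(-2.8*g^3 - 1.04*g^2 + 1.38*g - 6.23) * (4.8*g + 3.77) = -13.44*g^4 - 15.548*g^3 + 2.7032*g^2 - 24.7014*g - 23.4871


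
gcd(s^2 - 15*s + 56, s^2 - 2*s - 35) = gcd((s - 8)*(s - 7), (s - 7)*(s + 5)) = s - 7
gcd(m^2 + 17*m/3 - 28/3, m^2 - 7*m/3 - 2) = 1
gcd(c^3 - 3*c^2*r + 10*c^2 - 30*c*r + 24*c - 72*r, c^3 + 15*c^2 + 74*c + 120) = c^2 + 10*c + 24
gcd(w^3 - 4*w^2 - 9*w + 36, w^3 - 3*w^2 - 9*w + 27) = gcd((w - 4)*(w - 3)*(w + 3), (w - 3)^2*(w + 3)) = w^2 - 9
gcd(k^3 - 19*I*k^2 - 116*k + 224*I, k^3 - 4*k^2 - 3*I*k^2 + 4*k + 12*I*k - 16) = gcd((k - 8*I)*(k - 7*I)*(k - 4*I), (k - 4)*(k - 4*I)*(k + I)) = k - 4*I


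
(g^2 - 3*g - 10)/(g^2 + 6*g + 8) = (g - 5)/(g + 4)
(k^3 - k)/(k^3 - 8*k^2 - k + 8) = k/(k - 8)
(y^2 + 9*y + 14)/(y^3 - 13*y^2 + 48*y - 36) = (y^2 + 9*y + 14)/(y^3 - 13*y^2 + 48*y - 36)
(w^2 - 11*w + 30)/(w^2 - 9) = (w^2 - 11*w + 30)/(w^2 - 9)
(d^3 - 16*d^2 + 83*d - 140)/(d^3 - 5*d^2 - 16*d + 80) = (d - 7)/(d + 4)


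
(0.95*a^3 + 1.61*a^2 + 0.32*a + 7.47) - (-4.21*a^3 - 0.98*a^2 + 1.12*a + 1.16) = 5.16*a^3 + 2.59*a^2 - 0.8*a + 6.31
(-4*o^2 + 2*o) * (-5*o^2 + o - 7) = 20*o^4 - 14*o^3 + 30*o^2 - 14*o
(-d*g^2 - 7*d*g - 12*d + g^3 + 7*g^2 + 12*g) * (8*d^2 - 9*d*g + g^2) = -8*d^3*g^2 - 56*d^3*g - 96*d^3 + 17*d^2*g^3 + 119*d^2*g^2 + 204*d^2*g - 10*d*g^4 - 70*d*g^3 - 120*d*g^2 + g^5 + 7*g^4 + 12*g^3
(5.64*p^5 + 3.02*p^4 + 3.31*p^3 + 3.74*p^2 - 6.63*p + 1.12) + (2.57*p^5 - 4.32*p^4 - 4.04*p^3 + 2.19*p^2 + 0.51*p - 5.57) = 8.21*p^5 - 1.3*p^4 - 0.73*p^3 + 5.93*p^2 - 6.12*p - 4.45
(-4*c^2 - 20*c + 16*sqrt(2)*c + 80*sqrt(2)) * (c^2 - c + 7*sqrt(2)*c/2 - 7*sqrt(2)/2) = -4*c^4 - 16*c^3 + 2*sqrt(2)*c^3 + 8*sqrt(2)*c^2 + 132*c^2 - 10*sqrt(2)*c + 448*c - 560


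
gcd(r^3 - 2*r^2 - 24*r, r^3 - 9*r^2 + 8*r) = r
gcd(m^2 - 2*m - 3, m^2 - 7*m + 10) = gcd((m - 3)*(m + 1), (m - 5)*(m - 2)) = 1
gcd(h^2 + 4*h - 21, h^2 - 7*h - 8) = 1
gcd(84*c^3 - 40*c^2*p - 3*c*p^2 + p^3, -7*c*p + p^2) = -7*c + p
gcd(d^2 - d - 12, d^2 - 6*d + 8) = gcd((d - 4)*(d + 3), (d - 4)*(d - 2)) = d - 4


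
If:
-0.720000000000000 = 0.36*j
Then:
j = -2.00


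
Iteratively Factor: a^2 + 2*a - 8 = (a - 2)*(a + 4)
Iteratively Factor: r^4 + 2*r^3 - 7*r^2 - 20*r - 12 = (r + 2)*(r^3 - 7*r - 6) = (r + 2)^2*(r^2 - 2*r - 3) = (r - 3)*(r + 2)^2*(r + 1)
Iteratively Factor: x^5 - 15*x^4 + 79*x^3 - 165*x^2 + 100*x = (x - 1)*(x^4 - 14*x^3 + 65*x^2 - 100*x) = (x - 5)*(x - 1)*(x^3 - 9*x^2 + 20*x) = x*(x - 5)*(x - 1)*(x^2 - 9*x + 20) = x*(x - 5)*(x - 4)*(x - 1)*(x - 5)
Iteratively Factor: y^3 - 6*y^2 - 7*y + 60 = (y - 5)*(y^2 - y - 12) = (y - 5)*(y - 4)*(y + 3)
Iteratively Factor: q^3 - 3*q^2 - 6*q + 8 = (q - 4)*(q^2 + q - 2) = (q - 4)*(q + 2)*(q - 1)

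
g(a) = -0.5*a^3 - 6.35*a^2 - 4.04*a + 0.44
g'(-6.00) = 18.16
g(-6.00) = -95.92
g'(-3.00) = 20.56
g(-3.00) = -31.09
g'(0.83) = -15.61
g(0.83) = -7.57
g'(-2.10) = 16.02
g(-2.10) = -14.45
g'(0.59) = -12.06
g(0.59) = -4.26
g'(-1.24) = 9.40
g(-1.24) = -3.36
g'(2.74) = -50.10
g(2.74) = -68.59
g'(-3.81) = 22.57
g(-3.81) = -48.69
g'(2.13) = -37.90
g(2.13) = -41.81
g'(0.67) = -13.22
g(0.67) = -5.27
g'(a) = -1.5*a^2 - 12.7*a - 4.04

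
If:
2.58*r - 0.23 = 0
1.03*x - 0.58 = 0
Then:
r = 0.09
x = 0.56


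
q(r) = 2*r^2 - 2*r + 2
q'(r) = 4*r - 2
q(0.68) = 1.56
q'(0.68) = 0.72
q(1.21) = 2.51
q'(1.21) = 2.84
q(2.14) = 6.88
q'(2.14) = 6.56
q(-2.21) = 16.19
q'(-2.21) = -10.84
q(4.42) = 32.23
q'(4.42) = 15.68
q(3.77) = 22.89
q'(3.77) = 13.08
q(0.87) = 1.77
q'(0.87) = 1.48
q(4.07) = 26.99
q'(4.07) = 14.28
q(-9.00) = 182.00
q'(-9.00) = -38.00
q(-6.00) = 86.00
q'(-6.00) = -26.00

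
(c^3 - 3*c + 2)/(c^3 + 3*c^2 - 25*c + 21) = (c^2 + c - 2)/(c^2 + 4*c - 21)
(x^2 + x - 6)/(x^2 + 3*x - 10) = (x + 3)/(x + 5)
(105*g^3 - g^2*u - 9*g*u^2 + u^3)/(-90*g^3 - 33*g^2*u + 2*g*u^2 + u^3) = (35*g^2 - 12*g*u + u^2)/(-30*g^2 - g*u + u^2)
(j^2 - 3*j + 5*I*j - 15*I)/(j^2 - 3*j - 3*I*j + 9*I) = (j + 5*I)/(j - 3*I)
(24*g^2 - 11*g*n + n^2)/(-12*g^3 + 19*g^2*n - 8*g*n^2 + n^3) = (-8*g + n)/(4*g^2 - 5*g*n + n^2)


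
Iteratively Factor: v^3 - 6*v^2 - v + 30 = (v + 2)*(v^2 - 8*v + 15) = (v - 3)*(v + 2)*(v - 5)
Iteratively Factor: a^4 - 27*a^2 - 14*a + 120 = (a - 2)*(a^3 + 2*a^2 - 23*a - 60) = (a - 2)*(a + 3)*(a^2 - a - 20) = (a - 5)*(a - 2)*(a + 3)*(a + 4)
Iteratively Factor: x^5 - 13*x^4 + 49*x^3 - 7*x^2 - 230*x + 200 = (x - 5)*(x^4 - 8*x^3 + 9*x^2 + 38*x - 40) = (x - 5)*(x + 2)*(x^3 - 10*x^2 + 29*x - 20) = (x - 5)^2*(x + 2)*(x^2 - 5*x + 4) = (x - 5)^2*(x - 4)*(x + 2)*(x - 1)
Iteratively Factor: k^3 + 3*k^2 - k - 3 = (k + 3)*(k^2 - 1) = (k + 1)*(k + 3)*(k - 1)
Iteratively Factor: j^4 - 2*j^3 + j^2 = (j)*(j^3 - 2*j^2 + j) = j*(j - 1)*(j^2 - j) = j*(j - 1)^2*(j)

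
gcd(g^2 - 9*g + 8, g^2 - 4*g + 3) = g - 1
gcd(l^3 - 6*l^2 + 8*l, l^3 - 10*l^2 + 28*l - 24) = l - 2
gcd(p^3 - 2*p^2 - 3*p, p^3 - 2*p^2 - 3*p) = p^3 - 2*p^2 - 3*p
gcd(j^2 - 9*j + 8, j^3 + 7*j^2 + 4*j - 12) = j - 1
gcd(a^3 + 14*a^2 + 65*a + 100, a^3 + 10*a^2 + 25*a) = a^2 + 10*a + 25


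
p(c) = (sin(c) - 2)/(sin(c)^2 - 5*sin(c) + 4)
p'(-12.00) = -1.36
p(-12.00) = -0.91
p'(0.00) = -0.38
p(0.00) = -0.50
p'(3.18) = 0.35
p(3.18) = -0.49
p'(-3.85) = 2.12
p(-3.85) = -1.15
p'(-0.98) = -0.07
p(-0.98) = -0.32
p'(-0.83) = -0.09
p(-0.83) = -0.33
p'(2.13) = 7.66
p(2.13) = -2.40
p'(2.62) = 1.20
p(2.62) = -0.85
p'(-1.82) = 0.03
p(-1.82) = -0.30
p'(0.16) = -0.51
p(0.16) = -0.57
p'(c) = (-2*sin(c)*cos(c) + 5*cos(c))*(sin(c) - 2)/(sin(c)^2 - 5*sin(c) + 4)^2 + cos(c)/(sin(c)^2 - 5*sin(c) + 4)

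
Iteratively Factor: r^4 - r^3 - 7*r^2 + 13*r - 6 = (r + 3)*(r^3 - 4*r^2 + 5*r - 2) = (r - 1)*(r + 3)*(r^2 - 3*r + 2) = (r - 1)^2*(r + 3)*(r - 2)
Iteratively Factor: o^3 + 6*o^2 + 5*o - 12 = (o + 3)*(o^2 + 3*o - 4) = (o - 1)*(o + 3)*(o + 4)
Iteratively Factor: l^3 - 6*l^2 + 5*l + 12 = (l - 4)*(l^2 - 2*l - 3) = (l - 4)*(l - 3)*(l + 1)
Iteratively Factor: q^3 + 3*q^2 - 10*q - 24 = (q + 4)*(q^2 - q - 6) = (q - 3)*(q + 4)*(q + 2)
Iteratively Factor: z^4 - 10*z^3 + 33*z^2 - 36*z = (z)*(z^3 - 10*z^2 + 33*z - 36) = z*(z - 3)*(z^2 - 7*z + 12) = z*(z - 3)^2*(z - 4)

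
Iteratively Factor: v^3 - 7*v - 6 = (v + 2)*(v^2 - 2*v - 3) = (v + 1)*(v + 2)*(v - 3)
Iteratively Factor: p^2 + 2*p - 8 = (p - 2)*(p + 4)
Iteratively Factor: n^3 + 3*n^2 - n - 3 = (n - 1)*(n^2 + 4*n + 3) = (n - 1)*(n + 3)*(n + 1)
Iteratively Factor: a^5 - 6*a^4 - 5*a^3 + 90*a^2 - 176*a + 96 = (a + 4)*(a^4 - 10*a^3 + 35*a^2 - 50*a + 24) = (a - 3)*(a + 4)*(a^3 - 7*a^2 + 14*a - 8) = (a - 3)*(a - 2)*(a + 4)*(a^2 - 5*a + 4) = (a - 4)*(a - 3)*(a - 2)*(a + 4)*(a - 1)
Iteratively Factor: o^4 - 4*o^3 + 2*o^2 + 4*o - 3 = (o - 3)*(o^3 - o^2 - o + 1) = (o - 3)*(o - 1)*(o^2 - 1) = (o - 3)*(o - 1)^2*(o + 1)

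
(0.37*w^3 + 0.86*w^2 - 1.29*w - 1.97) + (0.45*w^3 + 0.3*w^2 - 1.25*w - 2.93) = 0.82*w^3 + 1.16*w^2 - 2.54*w - 4.9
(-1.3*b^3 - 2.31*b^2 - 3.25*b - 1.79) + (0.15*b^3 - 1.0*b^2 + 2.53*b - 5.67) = -1.15*b^3 - 3.31*b^2 - 0.72*b - 7.46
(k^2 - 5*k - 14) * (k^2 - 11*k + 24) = k^4 - 16*k^3 + 65*k^2 + 34*k - 336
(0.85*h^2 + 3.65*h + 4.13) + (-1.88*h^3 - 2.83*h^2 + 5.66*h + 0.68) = -1.88*h^3 - 1.98*h^2 + 9.31*h + 4.81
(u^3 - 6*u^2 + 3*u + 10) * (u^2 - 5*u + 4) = u^5 - 11*u^4 + 37*u^3 - 29*u^2 - 38*u + 40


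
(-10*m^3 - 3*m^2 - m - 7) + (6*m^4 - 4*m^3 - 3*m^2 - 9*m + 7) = 6*m^4 - 14*m^3 - 6*m^2 - 10*m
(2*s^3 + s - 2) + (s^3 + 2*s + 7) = 3*s^3 + 3*s + 5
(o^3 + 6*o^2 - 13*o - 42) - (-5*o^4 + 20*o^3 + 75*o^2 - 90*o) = 5*o^4 - 19*o^3 - 69*o^2 + 77*o - 42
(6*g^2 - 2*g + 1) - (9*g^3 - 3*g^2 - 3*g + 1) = -9*g^3 + 9*g^2 + g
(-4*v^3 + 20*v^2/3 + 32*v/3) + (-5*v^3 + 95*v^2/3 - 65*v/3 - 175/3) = -9*v^3 + 115*v^2/3 - 11*v - 175/3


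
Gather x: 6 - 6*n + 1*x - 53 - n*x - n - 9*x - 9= -7*n + x*(-n - 8) - 56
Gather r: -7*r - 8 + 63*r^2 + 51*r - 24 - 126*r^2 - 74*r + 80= -63*r^2 - 30*r + 48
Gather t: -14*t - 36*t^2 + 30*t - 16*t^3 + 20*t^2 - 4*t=-16*t^3 - 16*t^2 + 12*t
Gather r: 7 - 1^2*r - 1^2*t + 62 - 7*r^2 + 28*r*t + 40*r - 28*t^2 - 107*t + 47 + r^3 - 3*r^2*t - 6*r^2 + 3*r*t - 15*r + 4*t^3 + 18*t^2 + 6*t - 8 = r^3 + r^2*(-3*t - 13) + r*(31*t + 24) + 4*t^3 - 10*t^2 - 102*t + 108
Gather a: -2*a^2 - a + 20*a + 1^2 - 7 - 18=-2*a^2 + 19*a - 24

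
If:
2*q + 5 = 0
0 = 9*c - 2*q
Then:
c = -5/9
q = -5/2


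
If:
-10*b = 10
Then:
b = -1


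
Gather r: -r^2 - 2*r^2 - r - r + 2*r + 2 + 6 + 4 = 12 - 3*r^2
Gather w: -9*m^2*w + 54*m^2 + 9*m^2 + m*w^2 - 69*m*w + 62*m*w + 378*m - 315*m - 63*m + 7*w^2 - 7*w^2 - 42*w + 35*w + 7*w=63*m^2 + m*w^2 + w*(-9*m^2 - 7*m)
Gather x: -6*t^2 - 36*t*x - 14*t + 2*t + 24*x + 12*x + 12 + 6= -6*t^2 - 12*t + x*(36 - 36*t) + 18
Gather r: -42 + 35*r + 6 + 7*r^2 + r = 7*r^2 + 36*r - 36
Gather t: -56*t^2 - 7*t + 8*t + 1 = -56*t^2 + t + 1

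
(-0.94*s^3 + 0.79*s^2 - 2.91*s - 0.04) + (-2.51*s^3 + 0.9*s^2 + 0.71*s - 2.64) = -3.45*s^3 + 1.69*s^2 - 2.2*s - 2.68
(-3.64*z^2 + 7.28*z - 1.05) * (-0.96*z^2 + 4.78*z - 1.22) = 3.4944*z^4 - 24.388*z^3 + 40.2472*z^2 - 13.9006*z + 1.281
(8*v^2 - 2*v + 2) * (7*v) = 56*v^3 - 14*v^2 + 14*v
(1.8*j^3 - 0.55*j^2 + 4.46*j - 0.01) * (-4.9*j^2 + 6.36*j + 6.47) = -8.82*j^5 + 14.143*j^4 - 13.706*j^3 + 24.8561*j^2 + 28.7926*j - 0.0647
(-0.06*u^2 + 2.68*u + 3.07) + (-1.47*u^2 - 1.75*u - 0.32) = -1.53*u^2 + 0.93*u + 2.75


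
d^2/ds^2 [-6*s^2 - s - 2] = -12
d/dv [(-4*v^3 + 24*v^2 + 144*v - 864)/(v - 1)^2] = 4*(-v^3 + 3*v^2 - 48*v + 396)/(v^3 - 3*v^2 + 3*v - 1)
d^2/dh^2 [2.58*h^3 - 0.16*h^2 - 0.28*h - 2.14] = 15.48*h - 0.32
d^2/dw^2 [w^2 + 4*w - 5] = 2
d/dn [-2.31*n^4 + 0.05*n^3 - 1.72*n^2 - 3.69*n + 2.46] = -9.24*n^3 + 0.15*n^2 - 3.44*n - 3.69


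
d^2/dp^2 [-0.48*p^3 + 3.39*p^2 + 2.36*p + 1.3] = 6.78 - 2.88*p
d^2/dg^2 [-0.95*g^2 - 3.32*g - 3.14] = -1.90000000000000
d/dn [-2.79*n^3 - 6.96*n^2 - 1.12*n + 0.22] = -8.37*n^2 - 13.92*n - 1.12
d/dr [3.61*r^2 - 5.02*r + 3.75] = 7.22*r - 5.02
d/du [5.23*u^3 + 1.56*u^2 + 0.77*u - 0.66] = 15.69*u^2 + 3.12*u + 0.77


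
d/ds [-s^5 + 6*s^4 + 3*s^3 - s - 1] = -5*s^4 + 24*s^3 + 9*s^2 - 1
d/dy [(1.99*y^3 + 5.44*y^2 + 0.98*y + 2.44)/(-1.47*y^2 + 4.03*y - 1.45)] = (-2.9253*y^4 + 16.0394*y^3 + 14.7073*y^2 - 8.6024*y - 11.2542)/(2.1609*y^4 - 11.8482*y^3 + 20.5039*y^2 - 11.687*y + 2.1025)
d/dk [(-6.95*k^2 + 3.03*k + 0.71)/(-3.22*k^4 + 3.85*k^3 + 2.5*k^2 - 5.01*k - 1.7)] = (-44.758*k^5 + 56.0273*k^4 - 14.1862*k^3 + 19.044*k^2 + 20.08*k - 1.5939)/(10.3684*k^8 - 24.794*k^7 - 1.2775*k^6 + 51.5144*k^5 - 21.379*k^4 - 38.14*k^3 + 16.6001*k^2 + 17.034*k + 2.89)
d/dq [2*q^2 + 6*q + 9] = 4*q + 6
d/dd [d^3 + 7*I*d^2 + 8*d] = 3*d^2 + 14*I*d + 8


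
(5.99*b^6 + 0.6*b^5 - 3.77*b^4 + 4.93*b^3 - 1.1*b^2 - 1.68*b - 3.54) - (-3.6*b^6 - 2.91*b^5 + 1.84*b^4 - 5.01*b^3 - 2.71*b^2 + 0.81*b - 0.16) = 9.59*b^6 + 3.51*b^5 - 5.61*b^4 + 9.94*b^3 + 1.61*b^2 - 2.49*b - 3.38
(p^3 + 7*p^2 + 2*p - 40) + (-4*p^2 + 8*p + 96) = p^3 + 3*p^2 + 10*p + 56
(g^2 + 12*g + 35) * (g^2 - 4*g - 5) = g^4 + 8*g^3 - 18*g^2 - 200*g - 175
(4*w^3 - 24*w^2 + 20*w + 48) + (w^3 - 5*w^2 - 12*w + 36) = 5*w^3 - 29*w^2 + 8*w + 84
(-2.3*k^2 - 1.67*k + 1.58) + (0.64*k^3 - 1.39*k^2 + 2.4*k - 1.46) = 0.64*k^3 - 3.69*k^2 + 0.73*k + 0.12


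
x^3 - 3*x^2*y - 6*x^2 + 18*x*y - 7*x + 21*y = (x - 7)*(x + 1)*(x - 3*y)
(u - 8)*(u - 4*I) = u^2 - 8*u - 4*I*u + 32*I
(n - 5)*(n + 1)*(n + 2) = n^3 - 2*n^2 - 13*n - 10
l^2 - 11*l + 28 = (l - 7)*(l - 4)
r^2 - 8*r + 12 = (r - 6)*(r - 2)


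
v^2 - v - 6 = (v - 3)*(v + 2)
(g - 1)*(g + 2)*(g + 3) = g^3 + 4*g^2 + g - 6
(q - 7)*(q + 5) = q^2 - 2*q - 35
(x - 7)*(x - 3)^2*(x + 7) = x^4 - 6*x^3 - 40*x^2 + 294*x - 441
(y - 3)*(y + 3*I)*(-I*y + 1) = -I*y^3 + 4*y^2 + 3*I*y^2 - 12*y + 3*I*y - 9*I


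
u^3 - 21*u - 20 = (u - 5)*(u + 1)*(u + 4)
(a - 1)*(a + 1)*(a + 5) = a^3 + 5*a^2 - a - 5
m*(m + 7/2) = m^2 + 7*m/2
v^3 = v^3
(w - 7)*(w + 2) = w^2 - 5*w - 14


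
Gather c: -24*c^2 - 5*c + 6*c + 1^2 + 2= -24*c^2 + c + 3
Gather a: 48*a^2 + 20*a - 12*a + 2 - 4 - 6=48*a^2 + 8*a - 8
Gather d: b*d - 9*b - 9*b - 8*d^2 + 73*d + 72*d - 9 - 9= -18*b - 8*d^2 + d*(b + 145) - 18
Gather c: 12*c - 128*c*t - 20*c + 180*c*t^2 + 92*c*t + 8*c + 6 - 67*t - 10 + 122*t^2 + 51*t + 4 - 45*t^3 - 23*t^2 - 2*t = c*(180*t^2 - 36*t) - 45*t^3 + 99*t^2 - 18*t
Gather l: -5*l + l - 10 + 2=-4*l - 8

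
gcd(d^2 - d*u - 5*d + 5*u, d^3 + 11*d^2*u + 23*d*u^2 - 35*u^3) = -d + u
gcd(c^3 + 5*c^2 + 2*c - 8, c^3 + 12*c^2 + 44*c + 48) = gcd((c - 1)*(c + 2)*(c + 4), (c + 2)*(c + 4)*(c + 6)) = c^2 + 6*c + 8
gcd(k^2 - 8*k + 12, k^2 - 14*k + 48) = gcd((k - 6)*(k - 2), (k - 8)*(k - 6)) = k - 6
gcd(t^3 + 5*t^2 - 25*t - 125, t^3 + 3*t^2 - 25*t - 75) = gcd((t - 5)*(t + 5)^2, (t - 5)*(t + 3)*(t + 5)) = t^2 - 25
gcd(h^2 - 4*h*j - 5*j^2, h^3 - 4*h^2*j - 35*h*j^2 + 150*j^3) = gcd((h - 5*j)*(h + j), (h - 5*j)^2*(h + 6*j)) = h - 5*j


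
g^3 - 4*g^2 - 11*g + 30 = (g - 5)*(g - 2)*(g + 3)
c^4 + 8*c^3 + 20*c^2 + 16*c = c*(c + 2)^2*(c + 4)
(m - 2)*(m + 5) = m^2 + 3*m - 10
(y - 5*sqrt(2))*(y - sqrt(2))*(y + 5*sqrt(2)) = y^3 - sqrt(2)*y^2 - 50*y + 50*sqrt(2)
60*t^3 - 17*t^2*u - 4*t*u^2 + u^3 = (-5*t + u)*(-3*t + u)*(4*t + u)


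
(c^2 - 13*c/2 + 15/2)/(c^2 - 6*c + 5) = (c - 3/2)/(c - 1)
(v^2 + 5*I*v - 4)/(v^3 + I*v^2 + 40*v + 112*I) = (v + I)/(v^2 - 3*I*v + 28)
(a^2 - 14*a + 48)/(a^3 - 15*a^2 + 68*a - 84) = (a - 8)/(a^2 - 9*a + 14)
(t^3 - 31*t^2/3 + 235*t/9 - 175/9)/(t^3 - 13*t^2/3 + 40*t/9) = (3*t^2 - 26*t + 35)/(t*(3*t - 8))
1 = 1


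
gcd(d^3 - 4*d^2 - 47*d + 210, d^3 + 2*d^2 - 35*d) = d^2 + 2*d - 35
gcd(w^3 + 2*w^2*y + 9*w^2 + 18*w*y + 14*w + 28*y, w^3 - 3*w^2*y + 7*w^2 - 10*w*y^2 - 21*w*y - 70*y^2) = w^2 + 2*w*y + 7*w + 14*y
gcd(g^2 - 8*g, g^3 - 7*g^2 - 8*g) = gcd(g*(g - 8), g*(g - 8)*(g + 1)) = g^2 - 8*g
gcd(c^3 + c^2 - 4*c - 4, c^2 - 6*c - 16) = c + 2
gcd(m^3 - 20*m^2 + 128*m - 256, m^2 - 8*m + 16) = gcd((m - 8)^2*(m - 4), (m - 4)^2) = m - 4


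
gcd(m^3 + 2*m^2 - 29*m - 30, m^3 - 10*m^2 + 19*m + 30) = m^2 - 4*m - 5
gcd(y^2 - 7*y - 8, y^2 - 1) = y + 1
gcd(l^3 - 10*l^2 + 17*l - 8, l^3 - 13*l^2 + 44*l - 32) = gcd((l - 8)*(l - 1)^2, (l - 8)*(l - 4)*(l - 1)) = l^2 - 9*l + 8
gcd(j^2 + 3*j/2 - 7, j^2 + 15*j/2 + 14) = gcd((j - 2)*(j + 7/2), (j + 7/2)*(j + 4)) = j + 7/2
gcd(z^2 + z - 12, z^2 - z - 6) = z - 3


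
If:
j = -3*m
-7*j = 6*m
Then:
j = 0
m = 0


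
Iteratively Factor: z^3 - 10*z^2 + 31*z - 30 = (z - 5)*(z^2 - 5*z + 6) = (z - 5)*(z - 2)*(z - 3)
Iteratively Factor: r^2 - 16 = (r - 4)*(r + 4)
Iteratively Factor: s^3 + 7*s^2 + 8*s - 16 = (s - 1)*(s^2 + 8*s + 16) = (s - 1)*(s + 4)*(s + 4)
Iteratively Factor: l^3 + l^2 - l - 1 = (l + 1)*(l^2 - 1) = (l + 1)^2*(l - 1)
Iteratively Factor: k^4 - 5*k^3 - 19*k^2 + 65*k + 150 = (k - 5)*(k^3 - 19*k - 30) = (k - 5)*(k + 3)*(k^2 - 3*k - 10) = (k - 5)^2*(k + 3)*(k + 2)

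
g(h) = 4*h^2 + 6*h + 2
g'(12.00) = 102.00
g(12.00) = 650.00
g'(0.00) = 6.00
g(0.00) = 2.00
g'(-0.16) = 4.72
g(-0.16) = 1.14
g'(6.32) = 56.56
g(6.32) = 199.69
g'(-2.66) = -15.28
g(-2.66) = 14.34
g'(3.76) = 36.08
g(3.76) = 81.11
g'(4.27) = 40.16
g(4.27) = 100.55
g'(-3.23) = -19.84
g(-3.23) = 24.35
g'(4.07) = 38.56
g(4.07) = 92.68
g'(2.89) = 29.12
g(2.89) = 52.75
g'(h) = 8*h + 6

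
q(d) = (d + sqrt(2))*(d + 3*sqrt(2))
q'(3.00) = 11.66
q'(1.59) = 8.84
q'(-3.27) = -0.88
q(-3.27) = -1.81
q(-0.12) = 5.34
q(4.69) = 54.53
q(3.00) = 31.97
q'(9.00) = 23.66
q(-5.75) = 6.54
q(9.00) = 137.91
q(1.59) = 17.52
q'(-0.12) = 5.42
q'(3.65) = 12.96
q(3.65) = 39.97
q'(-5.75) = -5.84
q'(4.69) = 15.04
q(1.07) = 13.20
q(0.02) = 6.11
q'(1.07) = 7.80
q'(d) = 2*d + 4*sqrt(2)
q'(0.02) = 5.70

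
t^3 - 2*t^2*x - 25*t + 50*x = (t - 5)*(t + 5)*(t - 2*x)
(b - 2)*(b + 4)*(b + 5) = b^3 + 7*b^2 + 2*b - 40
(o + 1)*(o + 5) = o^2 + 6*o + 5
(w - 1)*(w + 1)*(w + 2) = w^3 + 2*w^2 - w - 2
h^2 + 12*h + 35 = (h + 5)*(h + 7)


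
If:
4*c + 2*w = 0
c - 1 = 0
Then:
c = 1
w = -2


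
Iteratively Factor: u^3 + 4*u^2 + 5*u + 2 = (u + 1)*(u^2 + 3*u + 2) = (u + 1)^2*(u + 2)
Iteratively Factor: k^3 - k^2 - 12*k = (k - 4)*(k^2 + 3*k) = (k - 4)*(k + 3)*(k)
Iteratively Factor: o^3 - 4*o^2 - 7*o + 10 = (o + 2)*(o^2 - 6*o + 5) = (o - 5)*(o + 2)*(o - 1)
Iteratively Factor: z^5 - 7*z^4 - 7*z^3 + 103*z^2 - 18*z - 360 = (z - 3)*(z^4 - 4*z^3 - 19*z^2 + 46*z + 120) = (z - 4)*(z - 3)*(z^3 - 19*z - 30) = (z - 5)*(z - 4)*(z - 3)*(z^2 + 5*z + 6) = (z - 5)*(z - 4)*(z - 3)*(z + 3)*(z + 2)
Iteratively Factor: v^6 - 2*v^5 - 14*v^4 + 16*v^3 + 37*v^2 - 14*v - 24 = (v - 2)*(v^5 - 14*v^3 - 12*v^2 + 13*v + 12) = (v - 2)*(v + 3)*(v^4 - 3*v^3 - 5*v^2 + 3*v + 4) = (v - 2)*(v + 1)*(v + 3)*(v^3 - 4*v^2 - v + 4) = (v - 4)*(v - 2)*(v + 1)*(v + 3)*(v^2 - 1) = (v - 4)*(v - 2)*(v + 1)^2*(v + 3)*(v - 1)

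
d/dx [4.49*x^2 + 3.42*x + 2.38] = 8.98*x + 3.42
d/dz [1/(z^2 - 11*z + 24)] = (11 - 2*z)/(z^2 - 11*z + 24)^2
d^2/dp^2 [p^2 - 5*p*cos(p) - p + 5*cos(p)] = 5*p*cos(p) + 10*sin(p) - 5*cos(p) + 2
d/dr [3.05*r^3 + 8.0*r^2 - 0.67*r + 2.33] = 9.15*r^2 + 16.0*r - 0.67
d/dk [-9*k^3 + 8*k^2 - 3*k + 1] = -27*k^2 + 16*k - 3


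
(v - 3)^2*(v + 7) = v^3 + v^2 - 33*v + 63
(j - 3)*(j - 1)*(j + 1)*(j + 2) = j^4 - j^3 - 7*j^2 + j + 6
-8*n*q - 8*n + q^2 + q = (-8*n + q)*(q + 1)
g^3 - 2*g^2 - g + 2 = (g - 2)*(g - 1)*(g + 1)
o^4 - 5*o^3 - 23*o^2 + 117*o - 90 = (o - 6)*(o - 3)*(o - 1)*(o + 5)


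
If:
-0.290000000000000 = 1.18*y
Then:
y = -0.25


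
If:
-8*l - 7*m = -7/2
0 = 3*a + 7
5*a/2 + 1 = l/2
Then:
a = -7/3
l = -29/3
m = 485/42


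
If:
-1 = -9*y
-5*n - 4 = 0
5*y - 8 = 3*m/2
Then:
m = -134/27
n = -4/5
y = 1/9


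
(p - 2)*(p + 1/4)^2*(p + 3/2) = p^4 - 51*p^2/16 - 49*p/32 - 3/16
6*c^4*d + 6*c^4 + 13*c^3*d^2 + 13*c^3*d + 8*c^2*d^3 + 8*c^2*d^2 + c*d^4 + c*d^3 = (c + d)^2*(6*c + d)*(c*d + c)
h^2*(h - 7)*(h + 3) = h^4 - 4*h^3 - 21*h^2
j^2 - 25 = (j - 5)*(j + 5)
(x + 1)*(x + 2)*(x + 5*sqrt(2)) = x^3 + 3*x^2 + 5*sqrt(2)*x^2 + 2*x + 15*sqrt(2)*x + 10*sqrt(2)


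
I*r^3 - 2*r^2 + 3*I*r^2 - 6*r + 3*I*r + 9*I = (r + 3)*(r + 3*I)*(I*r + 1)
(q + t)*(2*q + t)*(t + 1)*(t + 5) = 2*q^2*t^2 + 12*q^2*t + 10*q^2 + 3*q*t^3 + 18*q*t^2 + 15*q*t + t^4 + 6*t^3 + 5*t^2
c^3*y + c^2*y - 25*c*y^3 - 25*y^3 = (c - 5*y)*(c + 5*y)*(c*y + y)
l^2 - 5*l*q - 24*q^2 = (l - 8*q)*(l + 3*q)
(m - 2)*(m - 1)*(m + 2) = m^3 - m^2 - 4*m + 4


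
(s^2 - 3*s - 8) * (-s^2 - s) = -s^4 + 2*s^3 + 11*s^2 + 8*s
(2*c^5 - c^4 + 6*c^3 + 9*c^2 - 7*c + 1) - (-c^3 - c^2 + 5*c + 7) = 2*c^5 - c^4 + 7*c^3 + 10*c^2 - 12*c - 6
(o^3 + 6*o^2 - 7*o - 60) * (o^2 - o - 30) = o^5 + 5*o^4 - 43*o^3 - 233*o^2 + 270*o + 1800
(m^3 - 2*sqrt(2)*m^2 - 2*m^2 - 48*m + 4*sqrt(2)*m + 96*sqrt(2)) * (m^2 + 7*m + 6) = m^5 - 2*sqrt(2)*m^4 + 5*m^4 - 56*m^3 - 10*sqrt(2)*m^3 - 348*m^2 + 112*sqrt(2)*m^2 - 288*m + 696*sqrt(2)*m + 576*sqrt(2)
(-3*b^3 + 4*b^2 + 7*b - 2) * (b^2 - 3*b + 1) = -3*b^5 + 13*b^4 - 8*b^3 - 19*b^2 + 13*b - 2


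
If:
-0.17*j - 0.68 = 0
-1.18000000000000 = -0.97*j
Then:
No Solution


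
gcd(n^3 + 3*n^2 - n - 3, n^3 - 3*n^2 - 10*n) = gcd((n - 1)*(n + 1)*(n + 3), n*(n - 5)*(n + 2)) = 1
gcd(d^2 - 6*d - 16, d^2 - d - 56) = d - 8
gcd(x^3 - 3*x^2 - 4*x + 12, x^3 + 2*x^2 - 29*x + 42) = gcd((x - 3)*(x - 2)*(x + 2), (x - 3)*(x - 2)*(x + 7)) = x^2 - 5*x + 6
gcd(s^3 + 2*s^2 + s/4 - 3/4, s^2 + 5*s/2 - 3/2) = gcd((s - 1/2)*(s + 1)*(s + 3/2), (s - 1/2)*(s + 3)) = s - 1/2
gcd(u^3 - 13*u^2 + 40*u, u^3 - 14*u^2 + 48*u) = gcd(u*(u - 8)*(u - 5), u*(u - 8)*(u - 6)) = u^2 - 8*u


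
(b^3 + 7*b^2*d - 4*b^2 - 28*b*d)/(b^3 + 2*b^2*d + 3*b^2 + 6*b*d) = (b^2 + 7*b*d - 4*b - 28*d)/(b^2 + 2*b*d + 3*b + 6*d)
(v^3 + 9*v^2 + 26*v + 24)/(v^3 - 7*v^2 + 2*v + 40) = (v^2 + 7*v + 12)/(v^2 - 9*v + 20)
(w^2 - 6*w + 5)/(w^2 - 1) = (w - 5)/(w + 1)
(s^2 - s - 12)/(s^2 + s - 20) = (s + 3)/(s + 5)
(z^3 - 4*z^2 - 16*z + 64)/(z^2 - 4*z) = z - 16/z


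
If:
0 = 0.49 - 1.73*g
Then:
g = 0.28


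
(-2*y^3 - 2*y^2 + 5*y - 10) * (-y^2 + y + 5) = 2*y^5 - 17*y^3 + 5*y^2 + 15*y - 50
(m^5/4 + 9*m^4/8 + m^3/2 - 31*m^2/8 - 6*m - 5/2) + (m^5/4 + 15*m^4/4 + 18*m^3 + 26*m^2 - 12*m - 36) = m^5/2 + 39*m^4/8 + 37*m^3/2 + 177*m^2/8 - 18*m - 77/2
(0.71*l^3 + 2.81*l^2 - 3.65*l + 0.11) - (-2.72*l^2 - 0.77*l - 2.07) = 0.71*l^3 + 5.53*l^2 - 2.88*l + 2.18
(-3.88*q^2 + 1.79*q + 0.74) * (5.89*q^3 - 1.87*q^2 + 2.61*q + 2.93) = -22.8532*q^5 + 17.7987*q^4 - 9.1155*q^3 - 8.0803*q^2 + 7.1761*q + 2.1682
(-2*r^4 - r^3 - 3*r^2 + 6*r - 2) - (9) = -2*r^4 - r^3 - 3*r^2 + 6*r - 11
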